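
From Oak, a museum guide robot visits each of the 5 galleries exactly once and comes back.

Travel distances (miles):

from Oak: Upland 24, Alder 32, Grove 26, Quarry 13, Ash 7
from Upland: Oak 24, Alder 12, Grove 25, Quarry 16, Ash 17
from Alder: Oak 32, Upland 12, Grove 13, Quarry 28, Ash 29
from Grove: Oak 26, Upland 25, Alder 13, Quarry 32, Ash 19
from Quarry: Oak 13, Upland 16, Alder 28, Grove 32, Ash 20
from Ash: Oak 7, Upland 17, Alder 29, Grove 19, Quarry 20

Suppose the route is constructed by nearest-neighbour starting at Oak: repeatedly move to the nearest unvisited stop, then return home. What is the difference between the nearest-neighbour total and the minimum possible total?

From Oak: Ash=7, Quarry=13, Upland=24, Grove=26, Alder=32 → choose Ash (7).
From Ash: Upland=17, Grove=19, Quarry=20, Alder=29 → choose Upland (17).
From Upland: Alder=12, Quarry=16, Grove=25 → choose Alder (12).
From Alder: Grove=13, Quarry=28 → choose Grove (13).
From Grove: Quarry=32 → choose Quarry (32).
NN route Oak → Ash → Upland → Alder → Grove → Quarry → Oak costs 94.
Optimal: Oak → Quarry → Upland → Alder → Grove → Ash → Oak costs 80 (by enumerating all 60 distinct tours).
Excess = 94 − 80 = 14.

Excess over optimum: 14 miles.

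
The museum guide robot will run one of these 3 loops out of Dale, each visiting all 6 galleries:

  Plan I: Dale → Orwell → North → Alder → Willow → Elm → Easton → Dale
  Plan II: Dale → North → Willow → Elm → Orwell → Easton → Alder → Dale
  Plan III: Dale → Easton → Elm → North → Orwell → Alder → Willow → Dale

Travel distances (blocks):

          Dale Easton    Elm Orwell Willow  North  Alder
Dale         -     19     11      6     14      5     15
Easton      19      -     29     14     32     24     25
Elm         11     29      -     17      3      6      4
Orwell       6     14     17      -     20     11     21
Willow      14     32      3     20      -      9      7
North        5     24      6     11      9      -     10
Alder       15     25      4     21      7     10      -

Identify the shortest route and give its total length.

Plan I: 6 + 11 + 10 + 7 + 3 + 29 + 19 = 85
Plan II: 5 + 9 + 3 + 17 + 14 + 25 + 15 = 88
Plan III: 19 + 29 + 6 + 11 + 21 + 7 + 14 = 107

Shortest is Plan I, total 85 blocks.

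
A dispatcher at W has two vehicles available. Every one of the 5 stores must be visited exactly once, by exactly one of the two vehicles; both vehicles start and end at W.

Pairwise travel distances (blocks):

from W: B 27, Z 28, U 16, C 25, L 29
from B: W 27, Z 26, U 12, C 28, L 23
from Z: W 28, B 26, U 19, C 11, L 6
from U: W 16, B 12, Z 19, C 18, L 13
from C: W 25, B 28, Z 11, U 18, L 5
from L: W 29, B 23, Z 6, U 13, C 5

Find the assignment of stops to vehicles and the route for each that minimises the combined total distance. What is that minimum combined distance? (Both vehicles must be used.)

119 blocks — the smallest possible combined total.

Check every non-empty split of the stops between the two vehicles; for each half take its own optimal tour:
  {B} + {Z, U, C, L}: 54 + 71 = 125
  {Z} + {B, U, C, L}: 56 + 81 = 137
  {B, Z} + {U, C, L}: 81 + 59 = 140
  {U} + {B, Z, C, L}: 32 + 89 = 121
  {B, U} + {Z, C, L}: 55 + 64 = 119
  {Z, U} + {B, C, L}: 63 + 80 = 143
  … (15 splits in total)
Best: vehicle 1 W → B → U → W = 55; vehicle 2 W → Z → L → C → W = 64; combined 119.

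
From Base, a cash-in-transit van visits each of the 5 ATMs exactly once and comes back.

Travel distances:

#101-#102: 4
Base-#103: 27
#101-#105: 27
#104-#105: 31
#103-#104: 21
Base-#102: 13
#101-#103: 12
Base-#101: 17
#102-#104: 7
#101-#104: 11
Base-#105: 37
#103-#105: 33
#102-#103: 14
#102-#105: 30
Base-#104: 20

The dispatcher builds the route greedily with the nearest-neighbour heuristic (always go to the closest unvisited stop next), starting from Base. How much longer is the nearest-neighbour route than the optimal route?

Base: #102=13, #101=17, #104=20, #103=27, #105=37 ⇒ #102
#102: #101=4, #104=7, #103=14, #105=30 ⇒ #101
#101: #104=11, #103=12, #105=27 ⇒ #104
#104: #103=21, #105=31 ⇒ #103
#103: #105=33 ⇒ #105
NN route Base → #102 → #101 → #104 → #103 → #105 → Base costs 119.
Optimal: Base → #101 → #103 → #105 → #104 → #102 → Base costs 113 (by enumerating all 60 distinct tours).
Excess = 119 − 113 = 6.

Excess over optimum: 6.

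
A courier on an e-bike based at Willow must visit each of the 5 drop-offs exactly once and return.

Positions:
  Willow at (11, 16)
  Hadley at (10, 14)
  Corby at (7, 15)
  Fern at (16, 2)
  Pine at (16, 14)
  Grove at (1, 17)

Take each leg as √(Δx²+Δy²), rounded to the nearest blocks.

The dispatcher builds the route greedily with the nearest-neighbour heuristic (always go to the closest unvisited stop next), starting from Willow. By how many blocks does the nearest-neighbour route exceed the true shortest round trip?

From Willow: Hadley=2, Corby=4, Pine=5, Grove=10, Fern=15 → choose Hadley (2).
From Hadley: Corby=3, Pine=6, Grove=9, Fern=13 → choose Corby (3).
From Corby: Grove=6, Pine=9, Fern=16 → choose Grove (6).
From Grove: Pine=15, Fern=21 → choose Pine (15).
From Pine: Fern=12 → choose Fern (12).
NN route Willow → Hadley → Corby → Grove → Pine → Fern → Willow costs 53.
Optimal: Willow → Hadley → Corby → Grove → Fern → Pine → Willow costs 49 (by enumerating all 60 distinct tours).
Excess = 53 − 49 = 4.

Excess over optimum: 4 blocks.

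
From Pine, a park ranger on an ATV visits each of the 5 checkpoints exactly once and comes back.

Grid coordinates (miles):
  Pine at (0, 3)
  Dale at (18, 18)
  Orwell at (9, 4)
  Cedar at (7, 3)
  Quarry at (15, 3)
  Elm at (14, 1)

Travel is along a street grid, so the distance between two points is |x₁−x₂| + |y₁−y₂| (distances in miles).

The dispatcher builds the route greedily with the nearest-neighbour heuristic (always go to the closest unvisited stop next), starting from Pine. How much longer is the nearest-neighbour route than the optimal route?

Excess over optimum: 4 miles.

Pine: Cedar=7, Orwell=10, Quarry=15, Elm=16, Dale=33 ⇒ Cedar
Cedar: Orwell=3, Quarry=8, Elm=9, Dale=26 ⇒ Orwell
Orwell: Quarry=7, Elm=8, Dale=23 ⇒ Quarry
Quarry: Elm=3, Dale=18 ⇒ Elm
Elm: Dale=21 ⇒ Dale
NN route Pine → Cedar → Orwell → Quarry → Elm → Dale → Pine costs 74.
Optimal: Pine → Orwell → Dale → Quarry → Elm → Cedar → Pine costs 70 (by enumerating all 60 distinct tours).
Excess = 74 − 70 = 4.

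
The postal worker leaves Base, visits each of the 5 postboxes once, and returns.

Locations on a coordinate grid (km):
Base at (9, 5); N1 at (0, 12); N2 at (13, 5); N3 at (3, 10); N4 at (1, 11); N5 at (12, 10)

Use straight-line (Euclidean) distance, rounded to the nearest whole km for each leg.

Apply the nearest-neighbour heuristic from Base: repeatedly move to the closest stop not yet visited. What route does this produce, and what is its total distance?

At Base the remaining stops are N2 4, N5 6, N3 8, N4 10, N1 11; go to N2.
At N2 the remaining stops are N5 5, N3 11, N4 13, N1 15; go to N5.
At N5 the remaining stops are N3 9, N4 11, N1 12; go to N3.
At N3 the remaining stops are N4 2, N1 4; go to N4.
At N4 the remaining stops are N1 1; go to N1.
Return N1→Base: 11.
Total = 4 + 5 + 9 + 2 + 1 + 11 = 32.

Total distance 32 km via the nearest-neighbour route Base → N2 → N5 → N3 → N4 → N1 → Base.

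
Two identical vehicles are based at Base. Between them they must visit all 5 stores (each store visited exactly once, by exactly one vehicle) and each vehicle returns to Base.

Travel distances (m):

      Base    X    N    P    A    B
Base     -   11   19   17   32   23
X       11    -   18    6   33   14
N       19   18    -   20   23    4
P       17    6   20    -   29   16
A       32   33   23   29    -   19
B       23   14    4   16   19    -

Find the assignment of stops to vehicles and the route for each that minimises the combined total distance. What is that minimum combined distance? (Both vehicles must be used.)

Try each way of splitting the stops between the two vehicles (each non-empty) and, for each split, find the best tour for each vehicle:
  {X} + {N, P, A, B}: 22 + 88 = 110
  {N} + {X, P, A, B}: 38 + 84 = 122
  {X, N} + {P, A, B}: 48 + 84 = 132
  {P} + {X, N, A, B}: 34 + 84 = 118
  {X, P} + {N, A, B}: 34 + 74 = 108
  {N, P} + {X, A, B}: 56 + 76 = 132
  … (15 splits in total)
Best: vehicle 1 Base → X → P → Base = 34; vehicle 2 Base → N → B → A → Base = 74; combined 108.

Minimum combined distance: 108 m.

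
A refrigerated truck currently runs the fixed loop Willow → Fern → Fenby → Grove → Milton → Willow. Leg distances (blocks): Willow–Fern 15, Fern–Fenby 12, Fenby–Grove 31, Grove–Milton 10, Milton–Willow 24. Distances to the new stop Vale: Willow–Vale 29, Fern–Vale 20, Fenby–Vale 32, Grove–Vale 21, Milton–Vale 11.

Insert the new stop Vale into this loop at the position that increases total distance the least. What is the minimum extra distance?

Adding 16 blocks by placing Vale on the Milton–Willow leg.

Insertion cost between consecutive stops i–j is d(i,Vale) + d(Vale,j) − d(i,j):
  between Willow and Fern: 29 + 20 − 15 = 34
  between Fern and Fenby: 20 + 32 − 12 = 40
  between Fenby and Grove: 32 + 21 − 31 = 22
  between Grove and Milton: 21 + 11 − 10 = 22
  between Milton and Willow: 11 + 29 − 24 = 16
Cheapest insertion is between Milton and Willow, adding 16.
New total = 92 + 16 = 108.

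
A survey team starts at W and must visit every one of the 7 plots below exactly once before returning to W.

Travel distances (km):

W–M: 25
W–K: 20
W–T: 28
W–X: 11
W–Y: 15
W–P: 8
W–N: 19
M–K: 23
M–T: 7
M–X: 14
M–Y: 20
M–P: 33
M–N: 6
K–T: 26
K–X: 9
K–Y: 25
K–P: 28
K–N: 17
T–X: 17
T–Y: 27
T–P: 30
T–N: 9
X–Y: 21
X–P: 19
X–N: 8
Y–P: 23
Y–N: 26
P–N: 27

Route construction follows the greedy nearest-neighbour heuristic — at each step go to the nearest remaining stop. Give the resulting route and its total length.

At W the remaining stops are P 8, X 11, Y 15, N 19, K 20, M 25, T 28; go to P.
At P the remaining stops are X 19, Y 23, N 27, K 28, T 30, M 33; go to X.
At X the remaining stops are N 8, K 9, M 14, T 17, Y 21; go to N.
At N the remaining stops are M 6, T 9, K 17, Y 26; go to M.
At M the remaining stops are T 7, Y 20, K 23; go to T.
At T the remaining stops are K 26, Y 27; go to K.
At K the remaining stops are Y 25; go to Y.
Return Y→W: 15.
Total = 8 + 19 + 8 + 6 + 7 + 26 + 25 + 15 = 114.

114 km along W → P → X → N → M → T → K → Y → W.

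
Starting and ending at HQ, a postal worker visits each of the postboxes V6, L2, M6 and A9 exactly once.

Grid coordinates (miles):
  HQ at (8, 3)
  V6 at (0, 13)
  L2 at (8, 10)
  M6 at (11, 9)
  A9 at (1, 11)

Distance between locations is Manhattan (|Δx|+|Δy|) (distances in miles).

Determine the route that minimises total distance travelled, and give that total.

With 4 stops there are 4!/2 = 12 distinct round trips (a route and its reverse cost the same).
HQ - V6 - L2 - M6 - A9 - HQ: 18+11+4+12+15 = 60
HQ - V6 - L2 - A9 - M6 - HQ: 18+11+8+12+9 = 58
HQ - V6 - M6 - L2 - A9 - HQ: 18+15+4+8+15 = 60
HQ - V6 - M6 - A9 - L2 - HQ: 18+15+12+8+7 = 60
HQ - V6 - A9 - L2 - M6 - HQ: 18+3+8+4+9 = 42
HQ - V6 - A9 - M6 - L2 - HQ: 18+3+12+4+7 = 44
HQ - L2 - V6 - M6 - A9 - HQ: 7+11+15+12+15 = 60
HQ - L2 - V6 - A9 - M6 - HQ: 7+11+3+12+9 = 42
HQ - L2 - M6 - V6 - A9 - HQ: 7+4+15+3+15 = 44
HQ - L2 - A9 - V6 - M6 - HQ: 7+8+3+15+9 = 42
HQ - M6 - V6 - L2 - A9 - HQ: 9+15+11+8+15 = 58
HQ - M6 - L2 - V6 - A9 - HQ: 9+4+11+3+15 = 42
The minimum is 42.
One optimal route: HQ → V6 → A9 → L2 → M6 → HQ (or its reverse).

Shortest round trip = 42 miles.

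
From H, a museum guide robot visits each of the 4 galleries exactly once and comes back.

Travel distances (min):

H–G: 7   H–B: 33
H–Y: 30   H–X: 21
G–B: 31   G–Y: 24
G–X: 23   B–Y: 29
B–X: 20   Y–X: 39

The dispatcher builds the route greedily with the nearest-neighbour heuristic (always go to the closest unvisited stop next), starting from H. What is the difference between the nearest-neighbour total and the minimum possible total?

H: G=7, X=21, Y=30, B=33 ⇒ G
G: X=23, Y=24, B=31 ⇒ X
X: B=20, Y=39 ⇒ B
B: Y=29 ⇒ Y
NN route H → G → X → B → Y → H costs 109.
Optimal: H → G → Y → B → X → H costs 101 (by enumerating all 12 distinct tours).
Excess = 109 − 101 = 8.

Excess over optimum: 8 min.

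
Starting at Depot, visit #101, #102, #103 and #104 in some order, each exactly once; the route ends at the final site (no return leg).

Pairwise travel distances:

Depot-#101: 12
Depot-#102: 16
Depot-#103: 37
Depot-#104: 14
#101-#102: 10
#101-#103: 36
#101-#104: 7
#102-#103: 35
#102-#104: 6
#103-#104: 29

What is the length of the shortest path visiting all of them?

There are 4! = 24 possible orderings.
Depot→#101→#102→#103→#104: 12+10+35+29 = 86
Depot→#101→#102→#104→#103: 12+10+6+29 = 57
Depot→#101→#103→#102→#104: 12+36+35+6 = 89
Depot→#101→#103→#104→#102: 12+36+29+6 = 83
Depot→#101→#104→#102→#103: 12+7+6+35 = 60
Depot→#101→#104→#103→#102: 12+7+29+35 = 83
Depot→#102→#101→#103→#104: 16+10+36+29 = 91
Depot→#102→#101→#104→#103: 16+10+7+29 = 62
Depot→#102→#103→#101→#104: 16+35+36+7 = 94
Depot→#102→#103→#104→#101: 16+35+29+7 = 87
Depot→#102→#104→#101→#103: 16+6+7+36 = 65
Depot→#102→#104→#103→#101: 16+6+29+36 = 87
Depot→#103→#101→#102→#104: 37+36+10+6 = 89
Depot→#103→#101→#104→#102: 37+36+7+6 = 86
… (10 more)
The minimum is 57.
One shortest path: Depot → #101 → #102 → #104 → #103.

Minimum one-way distance = 57.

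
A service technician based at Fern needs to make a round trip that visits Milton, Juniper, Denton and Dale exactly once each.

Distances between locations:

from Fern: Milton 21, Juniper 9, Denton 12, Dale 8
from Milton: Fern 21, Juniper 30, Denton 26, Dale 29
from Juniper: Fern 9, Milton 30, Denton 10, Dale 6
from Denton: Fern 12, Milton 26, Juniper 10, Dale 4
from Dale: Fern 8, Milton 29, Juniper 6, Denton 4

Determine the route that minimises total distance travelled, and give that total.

Fern → Milton → Juniper → Denton → Dale → Fern: 21+30+10+4+8 = 73
Fern → Milton → Juniper → Dale → Denton → Fern: 21+30+6+4+12 = 73
Fern → Milton → Denton → Juniper → Dale → Fern: 21+26+10+6+8 = 71
Fern → Milton → Denton → Dale → Juniper → Fern: 21+26+4+6+9 = 66
Fern → Milton → Dale → Juniper → Denton → Fern: 21+29+6+10+12 = 78
Fern → Milton → Dale → Denton → Juniper → Fern: 21+29+4+10+9 = 73
Fern → Juniper → Milton → Denton → Dale → Fern: 9+30+26+4+8 = 77
Fern → Juniper → Milton → Dale → Denton → Fern: 9+30+29+4+12 = 84
Fern → Juniper → Denton → Milton → Dale → Fern: 9+10+26+29+8 = 82
Fern → Juniper → Dale → Milton → Denton → Fern: 9+6+29+26+12 = 82
Fern → Denton → Milton → Juniper → Dale → Fern: 12+26+30+6+8 = 82
Fern → Denton → Juniper → Milton → Dale → Fern: 12+10+30+29+8 = 89
The minimum is 66.
One optimal route: Fern → Milton → Denton → Dale → Juniper → Fern (or its reverse).

66 — the shortest possible round trip.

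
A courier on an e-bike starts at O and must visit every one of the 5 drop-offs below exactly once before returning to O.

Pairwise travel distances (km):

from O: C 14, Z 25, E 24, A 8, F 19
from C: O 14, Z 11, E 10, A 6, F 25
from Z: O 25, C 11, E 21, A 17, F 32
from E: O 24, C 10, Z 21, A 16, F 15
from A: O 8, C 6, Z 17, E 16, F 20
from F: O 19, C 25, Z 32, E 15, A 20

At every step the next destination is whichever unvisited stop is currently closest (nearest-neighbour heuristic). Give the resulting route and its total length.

From O: distances to unvisited — A=8, C=14, F=19, E=24, Z=25. Nearest is A (8).
From A: distances to unvisited — C=6, E=16, Z=17, F=20. Nearest is C (6).
From C: distances to unvisited — E=10, Z=11, F=25. Nearest is E (10).
From E: distances to unvisited — F=15, Z=21. Nearest is F (15).
From F: distances to unvisited — Z=32. Nearest is Z (32).
Return Z→O: 25.
Total = 8 + 6 + 10 + 15 + 32 + 25 = 96.

96 km along O → A → C → E → F → Z → O.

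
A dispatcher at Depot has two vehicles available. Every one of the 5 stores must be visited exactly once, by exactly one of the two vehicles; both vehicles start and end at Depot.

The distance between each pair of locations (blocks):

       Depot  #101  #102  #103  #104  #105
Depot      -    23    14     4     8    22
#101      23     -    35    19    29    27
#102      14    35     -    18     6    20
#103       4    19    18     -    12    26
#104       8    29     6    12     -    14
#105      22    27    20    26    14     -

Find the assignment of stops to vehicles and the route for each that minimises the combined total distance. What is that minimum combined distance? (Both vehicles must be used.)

92 blocks — the smallest possible combined total.

Try each way of splitting the stops between the two vehicles (each non-empty) and, for each split, find the best tour for each vehicle:
  {#101} + {#102, #103, #104, #105}: 46 + 64 = 110
  {#102} + {#101, #103, #104, #105}: 28 + 72 = 100
  {#101, #102} + {#103, #104, #105}: 72 + 52 = 124
  {#103} + {#101, #102, #104, #105}: 8 + 84 = 92
  {#101, #103} + {#102, #104, #105}: 46 + 56 = 102
  {#102, #103} + {#101, #104, #105}: 36 + 72 = 108
  … (15 splits in total)
Best: vehicle 1 Depot → #103 → Depot = 8; vehicle 2 Depot → #101 → #105 → #102 → #104 → Depot = 84; combined 92.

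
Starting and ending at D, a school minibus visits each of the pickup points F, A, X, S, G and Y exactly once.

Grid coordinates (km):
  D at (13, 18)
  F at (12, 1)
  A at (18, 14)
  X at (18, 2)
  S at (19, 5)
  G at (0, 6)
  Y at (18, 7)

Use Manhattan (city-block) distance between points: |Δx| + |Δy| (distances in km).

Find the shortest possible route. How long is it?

72 km — the shortest possible round trip.

With 6 stops there are 6!/2 = 360 distinct round trips (a route and its reverse cost the same).
D - F - A - X - S - G - Y - D: 18+19+12+4+20+19+16 = 108
D - F - A - X - S - Y - G - D: 18+19+12+4+3+19+25 = 100
D - F - A - X - G - S - Y - D: 18+19+12+22+20+3+16 = 110
D - F - A - X - G - Y - S - D: 18+19+12+22+19+3+19 = 112
D - F - A - X - Y - S - G - D: 18+19+12+5+3+20+25 = 102
D - F - A - X - Y - G - S - D: 18+19+12+5+19+20+19 = 112
D - F - A - S - X - G - Y - D: 18+19+10+4+22+19+16 = 108
D - F - A - S - X - Y - G - D: 18+19+10+4+5+19+25 = 100
… (352 more)
D - A - Y - S - X - F - G - D: 9+7+3+4+7+17+25 = 72  ← best
The minimum is 72.
One optimal route: D → A → Y → S → X → F → G → D (or its reverse).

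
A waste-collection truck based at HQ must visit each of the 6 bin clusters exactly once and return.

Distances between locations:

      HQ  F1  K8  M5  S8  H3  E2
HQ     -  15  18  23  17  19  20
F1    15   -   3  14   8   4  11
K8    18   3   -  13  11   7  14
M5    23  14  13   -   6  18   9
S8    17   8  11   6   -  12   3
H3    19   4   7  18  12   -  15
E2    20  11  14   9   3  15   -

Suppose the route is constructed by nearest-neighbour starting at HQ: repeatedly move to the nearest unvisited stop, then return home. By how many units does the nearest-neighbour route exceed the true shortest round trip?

From HQ: F1=15, S8=17, K8=18, H3=19, E2=20, M5=23 → choose F1 (15).
From F1: K8=3, H3=4, S8=8, E2=11, M5=14 → choose K8 (3).
From K8: H3=7, S8=11, M5=13, E2=14 → choose H3 (7).
From H3: S8=12, E2=15, M5=18 → choose S8 (12).
From S8: E2=3, M5=6 → choose E2 (3).
From E2: M5=9 → choose M5 (9).
NN route HQ → F1 → K8 → H3 → S8 → E2 → M5 → HQ costs 72.
Optimal: HQ → F1 → H3 → K8 → M5 → S8 → E2 → HQ costs 68 (by enumerating all 360 distinct tours).
Excess = 72 − 68 = 4.

The nearest-neighbour route is 4 longer than optimal.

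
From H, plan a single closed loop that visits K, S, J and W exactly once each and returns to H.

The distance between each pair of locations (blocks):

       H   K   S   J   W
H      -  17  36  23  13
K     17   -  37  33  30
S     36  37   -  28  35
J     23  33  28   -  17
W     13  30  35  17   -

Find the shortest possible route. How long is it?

Shortest round trip = 112 blocks.

With 4 stops there are 4!/2 = 12 distinct round trips (a route and its reverse cost the same).
H → K → S → J → W → H: 17+37+28+17+13 = 112
H → K → S → W → J → H: 17+37+35+17+23 = 129
H → K → J → S → W → H: 17+33+28+35+13 = 126
H → K → J → W → S → H: 17+33+17+35+36 = 138
H → K → W → S → J → H: 17+30+35+28+23 = 133
H → K → W → J → S → H: 17+30+17+28+36 = 128
H → S → K → J → W → H: 36+37+33+17+13 = 136
H → S → K → W → J → H: 36+37+30+17+23 = 143
H → S → J → K → W → H: 36+28+33+30+13 = 140
H → S → W → K → J → H: 36+35+30+33+23 = 157
H → J → K → S → W → H: 23+33+37+35+13 = 141
H → J → S → K → W → H: 23+28+37+30+13 = 131
The minimum is 112.
One optimal route: H → K → S → J → W → H (or its reverse).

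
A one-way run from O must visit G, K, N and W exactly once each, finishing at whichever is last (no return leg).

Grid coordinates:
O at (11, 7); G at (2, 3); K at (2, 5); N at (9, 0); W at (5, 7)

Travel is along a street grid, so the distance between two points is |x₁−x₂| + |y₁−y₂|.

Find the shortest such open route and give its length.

Minimum one-way distance = 23.

There are 4! = 24 possible orderings.
O → G → K → N → W: 13+2+12+11 = 38
O → G → K → W → N: 13+2+5+11 = 31
O → G → N → K → W: 13+10+12+5 = 40
O → G → N → W → K: 13+10+11+5 = 39
O → G → W → K → N: 13+7+5+12 = 37
O → G → W → N → K: 13+7+11+12 = 43
O → K → G → N → W: 11+2+10+11 = 34
O → K → G → W → N: 11+2+7+11 = 31
O → K → N → G → W: 11+12+10+7 = 40
O → K → N → W → G: 11+12+11+7 = 41
O → K → W → G → N: 11+5+7+10 = 33
O → K → W → N → G: 11+5+11+10 = 37
O → N → G → K → W: 9+10+2+5 = 26
O → N → G → W → K: 9+10+7+5 = 31
… (10 more)
O → W → K → G → N: 6+5+2+10 = 23  ← best
The minimum is 23.
One shortest path: O → W → K → G → N.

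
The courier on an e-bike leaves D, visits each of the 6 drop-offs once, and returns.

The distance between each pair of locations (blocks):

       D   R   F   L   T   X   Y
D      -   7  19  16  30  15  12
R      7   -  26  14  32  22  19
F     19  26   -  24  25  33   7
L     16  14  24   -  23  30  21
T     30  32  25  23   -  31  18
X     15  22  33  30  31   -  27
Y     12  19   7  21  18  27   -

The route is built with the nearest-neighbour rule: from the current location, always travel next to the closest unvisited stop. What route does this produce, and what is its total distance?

From D: distances to unvisited — R=7, Y=12, X=15, L=16, F=19, T=30. Nearest is R (7).
From R: distances to unvisited — L=14, Y=19, X=22, F=26, T=32. Nearest is L (14).
From L: distances to unvisited — Y=21, T=23, F=24, X=30. Nearest is Y (21).
From Y: distances to unvisited — F=7, T=18, X=27. Nearest is F (7).
From F: distances to unvisited — T=25, X=33. Nearest is T (25).
From T: distances to unvisited — X=31. Nearest is X (31).
Return X→D: 15.
Total = 7 + 14 + 21 + 7 + 25 + 31 + 15 = 120.

Nearest-neighbour total = 120 blocks; route D → R → L → Y → F → T → X → D.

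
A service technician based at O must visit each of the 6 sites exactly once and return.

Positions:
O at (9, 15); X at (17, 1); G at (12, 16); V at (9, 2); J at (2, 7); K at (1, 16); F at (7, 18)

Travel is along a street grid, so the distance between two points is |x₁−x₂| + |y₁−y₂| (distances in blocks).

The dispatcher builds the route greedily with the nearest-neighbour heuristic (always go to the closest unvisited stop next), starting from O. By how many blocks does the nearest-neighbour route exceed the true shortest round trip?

The nearest-neighbour route is 4 blocks longer than optimal.

O: G=4, F=5, K=9, V=13, J=15, X=22 ⇒ G
G: F=7, K=11, V=17, J=19, X=20 ⇒ F
F: K=8, J=16, V=18, X=27 ⇒ K
K: J=10, V=22, X=31 ⇒ J
J: V=12, X=21 ⇒ V
V: X=9 ⇒ X
NN route O → G → F → K → J → V → X → O costs 72.
Optimal: O → G → X → V → J → K → F → O costs 68 (by enumerating all 360 distinct tours).
Excess = 72 − 68 = 4.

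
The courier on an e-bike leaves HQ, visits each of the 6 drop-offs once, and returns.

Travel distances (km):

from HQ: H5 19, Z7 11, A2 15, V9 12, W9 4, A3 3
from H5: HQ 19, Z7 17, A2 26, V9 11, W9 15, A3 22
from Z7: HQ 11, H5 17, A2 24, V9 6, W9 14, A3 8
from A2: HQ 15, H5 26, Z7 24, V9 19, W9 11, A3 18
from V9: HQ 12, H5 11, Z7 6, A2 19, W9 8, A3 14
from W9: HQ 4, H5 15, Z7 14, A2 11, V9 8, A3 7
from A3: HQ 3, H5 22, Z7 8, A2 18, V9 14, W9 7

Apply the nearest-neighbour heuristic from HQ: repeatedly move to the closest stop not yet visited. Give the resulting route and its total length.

Nearest-neighbour total = 82 km; route HQ → A3 → W9 → V9 → Z7 → H5 → A2 → HQ.

At HQ the remaining stops are A3 3, W9 4, Z7 11, V9 12, A2 15, H5 19; go to A3.
At A3 the remaining stops are W9 7, Z7 8, V9 14, A2 18, H5 22; go to W9.
At W9 the remaining stops are V9 8, A2 11, Z7 14, H5 15; go to V9.
At V9 the remaining stops are Z7 6, H5 11, A2 19; go to Z7.
At Z7 the remaining stops are H5 17, A2 24; go to H5.
At H5 the remaining stops are A2 26; go to A2.
Return A2→HQ: 15.
Total = 3 + 7 + 8 + 6 + 17 + 26 + 15 = 82.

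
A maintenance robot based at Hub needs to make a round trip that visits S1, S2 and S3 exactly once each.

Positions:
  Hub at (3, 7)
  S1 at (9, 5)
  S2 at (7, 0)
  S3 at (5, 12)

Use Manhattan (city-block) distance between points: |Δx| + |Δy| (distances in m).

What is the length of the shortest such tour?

Shortest round trip = 36 m.

Hub→S1→S2→S3→Hub: 8+7+14+7 = 36
Hub→S1→S3→S2→Hub: 8+11+14+11 = 44
Hub→S2→S1→S3→Hub: 11+7+11+7 = 36
The minimum is 36.
One optimal route: Hub → S1 → S2 → S3 → Hub (or its reverse).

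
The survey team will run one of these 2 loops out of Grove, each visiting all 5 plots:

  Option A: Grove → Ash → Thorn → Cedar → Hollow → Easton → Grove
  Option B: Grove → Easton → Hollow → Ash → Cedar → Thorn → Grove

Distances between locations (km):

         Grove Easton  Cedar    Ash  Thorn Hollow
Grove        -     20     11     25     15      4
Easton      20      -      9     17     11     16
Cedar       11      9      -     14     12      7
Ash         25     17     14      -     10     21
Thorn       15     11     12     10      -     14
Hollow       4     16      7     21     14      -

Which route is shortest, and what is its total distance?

Shortest is Option A, total 90 km.

Option A: 25 + 10 + 12 + 7 + 16 + 20 = 90
Option B: 20 + 16 + 21 + 14 + 12 + 15 = 98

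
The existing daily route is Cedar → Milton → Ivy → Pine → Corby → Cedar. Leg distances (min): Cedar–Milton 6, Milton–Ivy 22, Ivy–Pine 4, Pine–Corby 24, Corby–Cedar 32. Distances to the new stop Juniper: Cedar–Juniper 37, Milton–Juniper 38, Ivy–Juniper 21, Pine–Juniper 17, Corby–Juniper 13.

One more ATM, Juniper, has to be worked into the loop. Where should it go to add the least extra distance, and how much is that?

Insertion cost between consecutive stops i–j is d(i,Juniper) + d(Juniper,j) − d(i,j):
  between Cedar and Milton: 37 + 38 − 6 = 69
  between Milton and Ivy: 38 + 21 − 22 = 37
  between Ivy and Pine: 21 + 17 − 4 = 34
  between Pine and Corby: 17 + 13 − 24 = 6
  between Corby and Cedar: 13 + 37 − 32 = 18
Cheapest insertion is between Pine and Corby, adding 6.
New total = 88 + 6 = 94.

Minimum extra distance: 6 min, inserting Juniper between Pine and Corby.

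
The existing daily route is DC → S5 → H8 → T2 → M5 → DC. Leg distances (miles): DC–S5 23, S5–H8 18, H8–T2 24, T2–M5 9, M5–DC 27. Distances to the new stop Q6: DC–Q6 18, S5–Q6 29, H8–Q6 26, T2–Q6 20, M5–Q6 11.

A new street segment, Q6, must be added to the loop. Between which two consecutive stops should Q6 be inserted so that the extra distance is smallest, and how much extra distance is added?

Minimum extra distance: 2 miles, inserting Q6 between M5 and DC.

Insertion cost between consecutive stops i–j is d(i,Q6) + d(Q6,j) − d(i,j):
  between DC and S5: 18 + 29 − 23 = 24
  between S5 and H8: 29 + 26 − 18 = 37
  between H8 and T2: 26 + 20 − 24 = 22
  between T2 and M5: 20 + 11 − 9 = 22
  between M5 and DC: 11 + 18 − 27 = 2
Cheapest insertion is between M5 and DC, adding 2.
New total = 101 + 2 = 103.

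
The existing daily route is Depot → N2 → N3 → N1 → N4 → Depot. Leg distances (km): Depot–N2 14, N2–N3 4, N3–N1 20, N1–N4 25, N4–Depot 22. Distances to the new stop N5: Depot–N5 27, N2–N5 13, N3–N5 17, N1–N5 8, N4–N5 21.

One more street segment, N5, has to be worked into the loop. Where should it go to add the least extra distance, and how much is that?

Insertion cost between consecutive stops i–j is d(i,N5) + d(N5,j) − d(i,j):
  between Depot and N2: 27 + 13 − 14 = 26
  between N2 and N3: 13 + 17 − 4 = 26
  between N3 and N1: 17 + 8 − 20 = 5
  between N1 and N4: 8 + 21 − 25 = 4
  between N4 and Depot: 21 + 27 − 22 = 26
Cheapest insertion is between N1 and N4, adding 4.
New total = 85 + 4 = 89.

Minimum extra distance: 4 km, inserting N5 between N1 and N4.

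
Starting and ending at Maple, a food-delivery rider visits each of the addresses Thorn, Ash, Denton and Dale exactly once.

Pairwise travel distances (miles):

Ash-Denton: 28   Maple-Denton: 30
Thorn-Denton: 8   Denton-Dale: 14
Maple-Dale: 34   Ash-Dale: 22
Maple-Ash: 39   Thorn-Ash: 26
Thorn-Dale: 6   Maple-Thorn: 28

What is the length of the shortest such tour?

105 miles — the shortest possible round trip.

There are 12 distinct closed tours to check (reversals are equivalent).
Maple-Thorn-Ash-Denton-Dale-Maple: 28+26+28+14+34 = 130
Maple-Thorn-Ash-Dale-Denton-Maple: 28+26+22+14+30 = 120
Maple-Thorn-Denton-Ash-Dale-Maple: 28+8+28+22+34 = 120
Maple-Thorn-Denton-Dale-Ash-Maple: 28+8+14+22+39 = 111
Maple-Thorn-Dale-Ash-Denton-Maple: 28+6+22+28+30 = 114
Maple-Thorn-Dale-Denton-Ash-Maple: 28+6+14+28+39 = 115
Maple-Ash-Thorn-Denton-Dale-Maple: 39+26+8+14+34 = 121
Maple-Ash-Thorn-Dale-Denton-Maple: 39+26+6+14+30 = 115
Maple-Ash-Denton-Thorn-Dale-Maple: 39+28+8+6+34 = 115
Maple-Ash-Dale-Thorn-Denton-Maple: 39+22+6+8+30 = 105
Maple-Denton-Thorn-Ash-Dale-Maple: 30+8+26+22+34 = 120
Maple-Denton-Ash-Thorn-Dale-Maple: 30+28+26+6+34 = 124
The minimum is 105.
One optimal route: Maple → Ash → Dale → Thorn → Denton → Maple (or its reverse).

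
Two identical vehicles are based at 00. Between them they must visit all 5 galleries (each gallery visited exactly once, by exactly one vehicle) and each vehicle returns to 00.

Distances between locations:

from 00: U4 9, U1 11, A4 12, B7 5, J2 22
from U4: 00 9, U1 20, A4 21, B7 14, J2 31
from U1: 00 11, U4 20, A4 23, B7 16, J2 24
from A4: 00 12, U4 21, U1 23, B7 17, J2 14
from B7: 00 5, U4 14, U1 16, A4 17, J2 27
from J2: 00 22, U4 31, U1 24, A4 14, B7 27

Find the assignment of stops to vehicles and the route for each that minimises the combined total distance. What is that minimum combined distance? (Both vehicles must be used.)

89 — the smallest possible combined total.

There are 2^4 − 1 = 15 ways to divide the 5 stops into two non-empty groups. For each, the best each vehicle can do is its own shortest tour through its group:
  {U4} + {U1, A4, B7, J2}: 18 + 71 = 89
  {U1} + {U4, A4, B7, J2}: 22 + 76 = 98
  {U4, U1} + {A4, B7, J2}: 40 + 58 = 98
  {A4} + {U4, U1, B7, J2}: 24 + 85 = 109
  {U4, A4} + {U1, B7, J2}: 42 + 67 = 109
  {U1, A4} + {U4, B7, J2}: 46 + 72 = 118
  … (15 splits in total)
Best: vehicle 1 00 → U4 → 00 = 18; vehicle 2 00 → U1 → J2 → A4 → B7 → 00 = 71; combined 89.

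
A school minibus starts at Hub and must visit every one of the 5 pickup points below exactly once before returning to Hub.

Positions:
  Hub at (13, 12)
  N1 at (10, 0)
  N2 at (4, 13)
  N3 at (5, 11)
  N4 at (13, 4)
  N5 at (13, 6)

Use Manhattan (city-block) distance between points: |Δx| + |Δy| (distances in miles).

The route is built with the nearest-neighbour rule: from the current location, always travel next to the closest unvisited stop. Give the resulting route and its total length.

Nearest-neighbour total = 44 miles; route Hub → N5 → N4 → N1 → N3 → N2 → Hub.

Hub → [N5:6 / N4:8 / N3:9 / N2:10 / N1:15] → N5 (6)
N5 → [N4:2 / N1:9 / N3:13 / N2:16] → N4 (2)
N4 → [N1:7 / N3:15 / N2:18] → N1 (7)
N1 → [N3:16 / N2:19] → N3 (16)
N3 → [N2:3] → N2 (3)
Return N2→Hub: 10.
Total = 6 + 2 + 7 + 16 + 3 + 10 = 44.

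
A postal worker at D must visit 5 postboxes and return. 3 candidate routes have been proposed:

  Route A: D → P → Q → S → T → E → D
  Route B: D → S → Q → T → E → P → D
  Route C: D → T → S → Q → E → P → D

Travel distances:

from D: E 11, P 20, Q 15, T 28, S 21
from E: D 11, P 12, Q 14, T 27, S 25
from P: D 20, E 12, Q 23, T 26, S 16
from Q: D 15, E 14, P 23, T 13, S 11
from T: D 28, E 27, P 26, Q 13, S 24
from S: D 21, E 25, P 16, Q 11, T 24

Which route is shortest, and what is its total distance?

104 — Route B is the shortest.

Route A: 20 + 23 + 11 + 24 + 27 + 11 = 116
Route B: 21 + 11 + 13 + 27 + 12 + 20 = 104
Route C: 28 + 24 + 11 + 14 + 12 + 20 = 109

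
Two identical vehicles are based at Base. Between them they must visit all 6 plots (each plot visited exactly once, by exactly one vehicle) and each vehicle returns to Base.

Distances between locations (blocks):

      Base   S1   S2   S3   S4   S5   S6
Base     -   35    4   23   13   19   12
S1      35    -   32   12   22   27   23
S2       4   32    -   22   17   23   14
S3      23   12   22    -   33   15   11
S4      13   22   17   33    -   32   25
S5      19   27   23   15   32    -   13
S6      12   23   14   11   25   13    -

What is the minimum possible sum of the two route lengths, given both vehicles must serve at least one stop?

Check every non-empty split of the stops between the two vehicles; for each half take its own optimal tour:
  {S1} + {S2, S3, S4, S5, S6}: 70 + 89 = 159
  {S2} + {S1, S3, S4, S5, S6}: 8 + 87 = 95
  {S1, S2} + {S3, S4, S5, S6}: 71 + 83 = 154
  {S3} + {S1, S2, S4, S5, S6}: 46 + 93 = 139
  {S1, S3} + {S2, S4, S5, S6}: 70 + 76 = 146
  {S2, S3} + {S1, S4, S5, S6}: 49 + 87 = 136
  … (31 splits in total)
Best: vehicle 1 Base → S2 → Base = 8; vehicle 2 Base → S4 → S1 → S3 → S5 → S6 → Base = 87; combined 95.

Minimum combined distance: 95 blocks.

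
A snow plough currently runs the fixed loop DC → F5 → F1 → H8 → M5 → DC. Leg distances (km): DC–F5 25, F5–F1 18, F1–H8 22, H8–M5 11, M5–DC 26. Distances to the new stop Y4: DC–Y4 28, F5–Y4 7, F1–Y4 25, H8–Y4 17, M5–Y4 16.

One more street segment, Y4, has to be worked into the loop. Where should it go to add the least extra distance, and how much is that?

Insertion cost between consecutive stops i–j is d(i,Y4) + d(Y4,j) − d(i,j):
  between DC and F5: 28 + 7 − 25 = 10
  between F5 and F1: 7 + 25 − 18 = 14
  between F1 and H8: 25 + 17 − 22 = 20
  between H8 and M5: 17 + 16 − 11 = 22
  between M5 and DC: 16 + 28 − 26 = 18
Cheapest insertion is between DC and F5, adding 10.
New total = 102 + 10 = 112.

Minimum extra distance: 10 km, inserting Y4 between DC and F5.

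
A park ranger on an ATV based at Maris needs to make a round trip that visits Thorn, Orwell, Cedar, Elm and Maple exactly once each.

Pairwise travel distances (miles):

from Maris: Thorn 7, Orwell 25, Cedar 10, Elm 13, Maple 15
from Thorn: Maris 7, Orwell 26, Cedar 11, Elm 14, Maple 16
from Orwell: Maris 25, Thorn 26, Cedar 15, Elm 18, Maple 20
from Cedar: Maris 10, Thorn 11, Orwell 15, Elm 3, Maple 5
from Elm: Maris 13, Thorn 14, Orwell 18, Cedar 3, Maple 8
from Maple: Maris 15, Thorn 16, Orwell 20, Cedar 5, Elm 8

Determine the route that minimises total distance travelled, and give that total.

Shortest round trip = 74 miles.

There are 60 distinct closed tours to check (reversals are equivalent).
Maris→Thorn→Orwell→Cedar→Elm→Maple→Maris: 7+26+15+3+8+15 = 74
Maris→Thorn→Orwell→Cedar→Maple→Elm→Maris: 7+26+15+5+8+13 = 74
Maris→Thorn→Orwell→Elm→Cedar→Maple→Maris: 7+26+18+3+5+15 = 74
Maris→Thorn→Orwell→Elm→Maple→Cedar→Maris: 7+26+18+8+5+10 = 74
Maris→Thorn→Orwell→Maple→Cedar→Elm→Maris: 7+26+20+5+3+13 = 74
Maris→Thorn→Orwell→Maple→Elm→Cedar→Maris: 7+26+20+8+3+10 = 74
Maris→Thorn→Cedar→Orwell→Elm→Maple→Maris: 7+11+15+18+8+15 = 74
Maris→Thorn→Cedar→Orwell→Maple→Elm→Maris: 7+11+15+20+8+13 = 74
Maris→Thorn→Cedar→Elm→Orwell→Maple→Maris: 7+11+3+18+20+15 = 74
Maris→Thorn→Cedar→Elm→Maple→Orwell→Maris: 7+11+3+8+20+25 = 74
Maris→Thorn→Cedar→Maple→Orwell→Elm→Maris: 7+11+5+20+18+13 = 74
Maris→Thorn→Cedar→Maple→Elm→Orwell→Maris: 7+11+5+8+18+25 = 74
Maris→Thorn→Elm→Orwell→Cedar→Maple→Maris: 7+14+18+15+5+15 = 74
Maris→Thorn→Elm→Orwell→Maple→Cedar→Maris: 7+14+18+20+5+10 = 74
… (46 more)
The minimum is 74.
One optimal route: Maris → Thorn → Orwell → Cedar → Elm → Maple → Maris (or its reverse).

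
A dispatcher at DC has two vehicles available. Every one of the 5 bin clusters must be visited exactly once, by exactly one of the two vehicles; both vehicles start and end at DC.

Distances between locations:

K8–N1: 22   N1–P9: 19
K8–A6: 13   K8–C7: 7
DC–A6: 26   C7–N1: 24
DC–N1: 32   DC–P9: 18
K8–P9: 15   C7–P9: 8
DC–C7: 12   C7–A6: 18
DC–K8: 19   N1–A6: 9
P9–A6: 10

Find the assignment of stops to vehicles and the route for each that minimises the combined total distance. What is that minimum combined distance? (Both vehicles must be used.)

102 — the smallest possible combined total.

Try each way of splitting the stops between the two vehicles (each non-empty) and, for each split, find the best tour for each vehicle:
  {K8} + {C7, N1, P9, A6}: 38 + 71 = 109
  {C7} + {K8, N1, P9, A6}: 24 + 78 = 102
  {K8, C7} + {N1, P9, A6}: 38 + 69 = 107
  {N1} + {K8, C7, P9, A6}: 64 + 60 = 124
  {K8, N1} + {C7, P9, A6}: 73 + 56 = 129
  {C7, N1} + {K8, P9, A6}: 68 + 60 = 128
  … (15 splits in total)
Best: vehicle 1 DC → C7 → DC = 24; vehicle 2 DC → K8 → N1 → A6 → P9 → DC = 78; combined 102.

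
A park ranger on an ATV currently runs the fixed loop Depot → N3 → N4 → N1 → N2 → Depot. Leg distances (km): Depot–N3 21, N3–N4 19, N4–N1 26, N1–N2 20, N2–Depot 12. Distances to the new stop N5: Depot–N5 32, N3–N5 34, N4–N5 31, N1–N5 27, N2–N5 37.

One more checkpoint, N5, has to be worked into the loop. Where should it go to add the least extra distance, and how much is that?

Adding 32 km by placing N5 on the N4–N1 leg.

Insertion cost between consecutive stops i–j is d(i,N5) + d(N5,j) − d(i,j):
  between Depot and N3: 32 + 34 − 21 = 45
  between N3 and N4: 34 + 31 − 19 = 46
  between N4 and N1: 31 + 27 − 26 = 32
  between N1 and N2: 27 + 37 − 20 = 44
  between N2 and Depot: 37 + 32 − 12 = 57
Cheapest insertion is between N4 and N1, adding 32.
New total = 98 + 32 = 130.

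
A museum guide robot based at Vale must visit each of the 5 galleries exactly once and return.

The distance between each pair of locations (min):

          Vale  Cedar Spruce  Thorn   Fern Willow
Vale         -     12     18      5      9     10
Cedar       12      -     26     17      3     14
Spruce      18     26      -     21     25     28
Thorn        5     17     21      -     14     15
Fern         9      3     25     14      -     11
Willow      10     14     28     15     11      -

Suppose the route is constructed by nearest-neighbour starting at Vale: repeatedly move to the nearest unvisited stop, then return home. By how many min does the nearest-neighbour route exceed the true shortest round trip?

Excess over optimum: 6 min.

Vale: Thorn=5, Fern=9, Willow=10, Cedar=12, Spruce=18 ⇒ Thorn
Thorn: Fern=14, Willow=15, Cedar=17, Spruce=21 ⇒ Fern
Fern: Cedar=3, Willow=11, Spruce=25 ⇒ Cedar
Cedar: Willow=14, Spruce=26 ⇒ Willow
Willow: Spruce=28 ⇒ Spruce
NN route Vale → Thorn → Fern → Cedar → Willow → Spruce → Vale costs 82.
Optimal: Vale → Thorn → Spruce → Cedar → Fern → Willow → Vale costs 76 (by enumerating all 60 distinct tours).
Excess = 82 − 76 = 6.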